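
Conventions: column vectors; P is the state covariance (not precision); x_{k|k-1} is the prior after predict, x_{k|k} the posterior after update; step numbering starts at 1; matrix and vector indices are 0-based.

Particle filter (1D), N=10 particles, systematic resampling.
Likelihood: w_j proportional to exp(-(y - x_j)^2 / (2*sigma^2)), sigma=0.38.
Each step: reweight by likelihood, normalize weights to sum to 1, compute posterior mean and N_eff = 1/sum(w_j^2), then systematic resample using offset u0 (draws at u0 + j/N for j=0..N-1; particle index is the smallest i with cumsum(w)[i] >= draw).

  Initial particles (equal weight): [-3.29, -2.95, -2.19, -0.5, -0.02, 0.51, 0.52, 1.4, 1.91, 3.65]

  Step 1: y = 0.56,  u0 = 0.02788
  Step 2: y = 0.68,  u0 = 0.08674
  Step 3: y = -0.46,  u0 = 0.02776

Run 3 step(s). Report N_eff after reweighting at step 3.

step 1: w=[0.0000, 0.0000, 0.0000, 0.0085, 0.1296, 0.4119, 0.4132, 0.0361, 0.0008, 0.0000]  mean=0.4700  Neff=2.7892  idx=[4, 4, 5, 5, 5, 5, 6, 6, 6, 6]
step 2: w=[0.0240, 0.0240, 0.1183, 0.1183, 0.1183, 0.1183, 0.1197, 0.1197, 0.1197, 0.1197]  mean=0.4894  Neff=8.7371  idx=[2, 3, 4, 4, 5, 6, 7, 8, 9, 9]
step 3: w=[0.1034, 0.1034, 0.1034, 0.1034, 0.1034, 0.0966, 0.0966, 0.0966, 0.0966, 0.0966]  mean=0.5148  Neff=9.9886  idx=[0, 1, 2, 3, 4, 5, 6, 7, 8, 9]

N_eff = 9.9886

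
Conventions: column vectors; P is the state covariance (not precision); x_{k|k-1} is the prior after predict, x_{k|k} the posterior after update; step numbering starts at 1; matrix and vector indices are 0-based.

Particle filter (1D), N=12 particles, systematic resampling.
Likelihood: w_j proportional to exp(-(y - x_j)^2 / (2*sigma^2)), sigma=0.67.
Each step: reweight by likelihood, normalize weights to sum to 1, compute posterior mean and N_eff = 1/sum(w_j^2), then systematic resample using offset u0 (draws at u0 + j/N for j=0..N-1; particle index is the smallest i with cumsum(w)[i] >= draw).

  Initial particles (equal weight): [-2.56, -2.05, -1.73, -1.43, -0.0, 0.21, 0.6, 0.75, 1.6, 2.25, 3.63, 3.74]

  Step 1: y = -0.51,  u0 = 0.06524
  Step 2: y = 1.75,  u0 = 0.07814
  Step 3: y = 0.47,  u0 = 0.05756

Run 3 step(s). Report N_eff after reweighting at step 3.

N_eff = 11.9645

step 1: w=[0.0039, 0.0297, 0.0793, 0.1622, 0.3116, 0.2337, 0.1055, 0.0710, 0.0029, 0.0001, 0.0000, 0.0000]  mean=-0.2693  Neff=4.9645  idx=[2, 3, 3, 4, 4, 4, 4, 5, 5, 5, 6, 7]
step 2: w=[0.0000, 0.0000, 0.0000, 0.0365, 0.0365, 0.0365, 0.0365, 0.0789, 0.0789, 0.0789, 0.2538, 0.3634]  mean=0.4745  Neff=4.5355  idx=[5, 7, 8, 9, 10, 10, 10, 11, 11, 11, 11, 11]
step 3: w=[0.0705, 0.0836, 0.0836, 0.0836, 0.0885, 0.0885, 0.0885, 0.0826, 0.0826, 0.0826, 0.0826, 0.0826]  mean=0.5218  Neff=11.9645  idx=[0, 1, 2, 3, 4, 5, 6, 7, 8, 9, 10, 11]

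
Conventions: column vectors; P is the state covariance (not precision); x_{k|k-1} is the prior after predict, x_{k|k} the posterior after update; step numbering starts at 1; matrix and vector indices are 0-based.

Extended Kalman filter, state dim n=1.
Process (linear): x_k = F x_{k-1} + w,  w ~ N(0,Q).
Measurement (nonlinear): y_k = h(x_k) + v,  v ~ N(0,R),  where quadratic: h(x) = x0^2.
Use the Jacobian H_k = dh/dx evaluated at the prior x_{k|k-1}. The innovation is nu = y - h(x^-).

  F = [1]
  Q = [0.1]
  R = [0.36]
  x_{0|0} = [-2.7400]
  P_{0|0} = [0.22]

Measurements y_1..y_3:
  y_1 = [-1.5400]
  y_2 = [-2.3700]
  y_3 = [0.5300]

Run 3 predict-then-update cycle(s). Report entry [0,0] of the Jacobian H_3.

step 1: x^-=[-2.7400]  P^-=[0.3200]  H_jac=[-5.4800]  S=[9.9697]  K=[-0.1759]  nu=[-9.0476]  x^+=[-1.1486]  P^+=[0.0116]
step 2: x^-=[-1.1486]  P^-=[0.1116]  H_jac=[-2.2972]  S=[0.9487]  K=[-0.2701]  nu=[-3.6893]  x^+=[-0.1520]  P^+=[0.0423]
step 3: x^-=[-0.1520]  P^-=[0.1423]  H_jac=[-0.3041]  S=[0.3732]  K=[-0.1160]  nu=[0.5069]  x^+=[-0.2108]  P^+=[0.1373]

H_jac[0,0] = -0.3041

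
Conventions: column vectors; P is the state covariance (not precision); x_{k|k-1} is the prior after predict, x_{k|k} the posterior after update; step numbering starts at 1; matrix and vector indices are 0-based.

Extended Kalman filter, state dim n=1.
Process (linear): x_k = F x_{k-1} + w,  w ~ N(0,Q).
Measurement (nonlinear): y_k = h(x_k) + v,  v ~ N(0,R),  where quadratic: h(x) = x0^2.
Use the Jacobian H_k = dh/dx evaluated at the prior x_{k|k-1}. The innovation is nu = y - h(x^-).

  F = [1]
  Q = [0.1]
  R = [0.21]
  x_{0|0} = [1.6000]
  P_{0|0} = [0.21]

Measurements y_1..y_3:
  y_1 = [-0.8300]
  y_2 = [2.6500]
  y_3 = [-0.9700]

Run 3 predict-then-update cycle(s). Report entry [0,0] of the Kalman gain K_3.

K[0,0] = 0.2976

step 1: x^-=[1.6000]  P^-=[0.3100]  H_jac=[3.2000]  S=[3.3844]  K=[0.2931]  nu=[-3.3900]  x^+=[0.6064]  P^+=[0.0192]
step 2: x^-=[0.6064]  P^-=[0.1192]  H_jac=[1.2127]  S=[0.3854]  K=[0.3752]  nu=[2.2823]  x^+=[1.4628]  P^+=[0.0650]
step 3: x^-=[1.4628]  P^-=[0.1650]  H_jac=[2.9255]  S=[1.6220]  K=[0.2976]  nu=[-3.1097]  x^+=[0.5374]  P^+=[0.0214]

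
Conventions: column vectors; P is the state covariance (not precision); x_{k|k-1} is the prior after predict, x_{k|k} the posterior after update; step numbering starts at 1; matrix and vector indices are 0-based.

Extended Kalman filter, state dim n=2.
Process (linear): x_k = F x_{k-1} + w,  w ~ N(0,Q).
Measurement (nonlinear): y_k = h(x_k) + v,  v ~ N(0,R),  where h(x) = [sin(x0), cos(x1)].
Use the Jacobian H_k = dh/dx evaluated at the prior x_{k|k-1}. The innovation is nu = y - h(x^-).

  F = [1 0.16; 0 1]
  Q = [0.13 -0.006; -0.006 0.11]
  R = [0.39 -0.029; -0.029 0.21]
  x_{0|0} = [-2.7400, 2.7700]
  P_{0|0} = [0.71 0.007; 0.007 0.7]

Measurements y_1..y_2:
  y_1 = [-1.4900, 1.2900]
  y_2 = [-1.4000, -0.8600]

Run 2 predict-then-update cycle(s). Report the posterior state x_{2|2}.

step 1: x^-=[-2.2968, 2.7700]  P^-=[0.8602 0.1130; 0.1130 0.8100]  H_jac=[-0.6639 0.0000; 0.0000 -0.3631]  S=[0.7691 -0.0018; -0.0018 0.3168]  K=[-0.7428 -0.1336; -0.0997 -0.9290]  nu=[-0.7422, 2.2218]  x^+=[-2.0425, 0.7801]  P^+=[0.4305 0.0180; 0.0180 0.5293]
step 2: x^-=[-1.9177, 0.7801]  P^-=[0.5798 0.0967; 0.0967 0.6393]  H_jac=[-0.3399 0.0000; 0.0000 -0.7033]  S=[0.4570 -0.0059; -0.0059 0.5262]  K=[-0.4330 -0.1340; -0.0829 -0.8554]  nu=[-0.4596, -1.5709]  x^+=[-1.5081, 2.1618]  P^+=[0.4854 0.0222; 0.0222 0.2520]

x_post = [-1.5081, 2.1618]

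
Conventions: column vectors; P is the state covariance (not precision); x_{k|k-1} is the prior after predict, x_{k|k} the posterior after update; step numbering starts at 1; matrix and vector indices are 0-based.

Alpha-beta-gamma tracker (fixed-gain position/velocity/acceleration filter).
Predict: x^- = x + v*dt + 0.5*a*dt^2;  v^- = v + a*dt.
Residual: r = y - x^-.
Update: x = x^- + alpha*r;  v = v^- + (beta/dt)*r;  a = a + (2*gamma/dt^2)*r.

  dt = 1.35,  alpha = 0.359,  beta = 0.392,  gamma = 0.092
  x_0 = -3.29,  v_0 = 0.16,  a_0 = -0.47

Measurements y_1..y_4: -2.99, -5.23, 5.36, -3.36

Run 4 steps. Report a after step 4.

step 1: x_pred=-3.5023  r=0.5123  x^+=-3.3184  v^+=-0.3257  a^+=-0.4183
step 2: x_pred=-4.1393  r=-1.0907  x^+=-4.5309  v^+=-1.2071  a^+=-0.5284
step 3: x_pred=-6.6420  r=12.0020  x^+=-2.3333  v^+=1.5646  a^+=0.6833
step 4: x_pred=0.4016  r=-3.7616  x^+=-0.9488  v^+=1.3948  a^+=0.3036

a_post = 0.3036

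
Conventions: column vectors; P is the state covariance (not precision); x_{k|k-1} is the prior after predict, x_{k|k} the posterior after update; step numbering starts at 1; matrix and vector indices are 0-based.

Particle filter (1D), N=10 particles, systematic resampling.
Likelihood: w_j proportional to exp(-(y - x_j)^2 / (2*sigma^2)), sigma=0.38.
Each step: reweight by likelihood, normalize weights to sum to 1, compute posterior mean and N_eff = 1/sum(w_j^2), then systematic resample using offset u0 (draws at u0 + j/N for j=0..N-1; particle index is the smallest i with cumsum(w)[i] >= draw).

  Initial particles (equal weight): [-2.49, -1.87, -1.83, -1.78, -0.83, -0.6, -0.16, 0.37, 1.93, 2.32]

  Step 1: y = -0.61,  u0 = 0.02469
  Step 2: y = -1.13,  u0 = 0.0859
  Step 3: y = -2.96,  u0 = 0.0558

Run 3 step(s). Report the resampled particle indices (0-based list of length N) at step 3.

step 1: w=[0.0000, 0.0017, 0.0024, 0.0036, 0.3530, 0.4172, 0.2070, 0.0150, 0.0000, 0.0000]  mean=-0.5850  Neff=2.9259  idx=[4, 4, 4, 4, 5, 5, 5, 5, 6, 6]
step 2: w=[0.1621, 0.1621, 0.1621, 0.1621, 0.0837, 0.0837, 0.0837, 0.0837, 0.0085, 0.0085]  mean=-0.7416  Neff=7.5068  idx=[0, 1, 1, 2, 2, 3, 4, 5, 6, 8]
step 3: w=[0.1644, 0.1644, 0.1644, 0.1644, 0.1644, 0.1644, 0.0046, 0.0046, 0.0046, 0.0000]  mean=-0.8268  Neff=6.1667  idx=[0, 0, 1, 2, 2, 3, 3, 4, 5, 5]

resampled_idx = [0, 0, 1, 2, 2, 3, 3, 4, 5, 5]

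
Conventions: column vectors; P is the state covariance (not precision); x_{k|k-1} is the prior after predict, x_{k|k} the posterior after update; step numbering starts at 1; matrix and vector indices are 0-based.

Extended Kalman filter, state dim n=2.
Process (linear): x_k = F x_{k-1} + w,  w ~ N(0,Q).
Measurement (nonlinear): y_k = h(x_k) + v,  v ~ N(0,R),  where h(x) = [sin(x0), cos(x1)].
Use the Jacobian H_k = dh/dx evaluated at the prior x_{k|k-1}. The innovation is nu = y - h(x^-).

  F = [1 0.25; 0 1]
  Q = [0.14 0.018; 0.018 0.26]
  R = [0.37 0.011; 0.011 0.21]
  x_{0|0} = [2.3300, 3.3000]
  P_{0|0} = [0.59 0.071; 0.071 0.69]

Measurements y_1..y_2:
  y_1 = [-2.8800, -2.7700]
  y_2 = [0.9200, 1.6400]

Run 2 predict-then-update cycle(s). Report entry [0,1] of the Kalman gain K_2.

step 1: x^-=[3.1550, 3.3000]  P^-=[0.8086 0.2615; 0.2615 0.9500]  H_jac=[-0.9999 0.0000; 0.0000 0.1577]  S=[1.1785 -0.0302; -0.0302 0.2336]  K=[-0.6838 0.0880; -0.2061 0.6147]  nu=[-2.8666, -1.7825]  x^+=[4.9584, 2.7950]  P^+=[0.2521 0.0695; 0.0695 0.8040]
step 2: x^-=[5.6571, 2.7950]  P^-=[0.4771 0.2885; 0.2885 1.0640]  H_jac=[0.8103 0.0000; 0.0000 -0.3397]  S=[0.6833 -0.0684; -0.0684 0.3328]  K=[0.5476 -0.1819; 0.2383 -1.0371]  nu=[1.5059, 2.5805]  x^+=[6.0123, 0.4777]  P^+=[0.2476 0.0947; 0.0947 0.6335]

K[0,1] = -0.1819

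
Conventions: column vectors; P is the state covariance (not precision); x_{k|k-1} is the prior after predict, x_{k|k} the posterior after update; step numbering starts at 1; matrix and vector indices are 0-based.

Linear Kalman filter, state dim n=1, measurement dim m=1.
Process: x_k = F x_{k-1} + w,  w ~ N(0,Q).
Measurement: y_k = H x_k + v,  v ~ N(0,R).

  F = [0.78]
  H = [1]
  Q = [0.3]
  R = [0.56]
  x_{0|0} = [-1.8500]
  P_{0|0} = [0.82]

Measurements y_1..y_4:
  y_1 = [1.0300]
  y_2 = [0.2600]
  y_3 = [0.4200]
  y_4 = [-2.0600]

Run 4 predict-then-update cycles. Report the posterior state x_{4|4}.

step 1: x^-=[-1.4430]  P^-=[0.7989]  S=[1.3589]  K=[0.5879]  nu=[2.4730]  x^+=[0.0109]  P^+=[0.3292]
step 2: x^-=[0.0085]  P^-=[0.5003]  S=[1.0603]  K=[0.4718]  nu=[0.2515]  x^+=[0.1272]  P^+=[0.2642]
step 3: x^-=[0.0992]  P^-=[0.4608]  S=[1.0208]  K=[0.4514]  nu=[0.3208]  x^+=[0.2440]  P^+=[0.2528]
step 4: x^-=[0.1903]  P^-=[0.4538]  S=[1.0138]  K=[0.4476]  nu=[-2.2503]  x^+=[-0.8170]  P^+=[0.2507]

x_post = [-0.8170]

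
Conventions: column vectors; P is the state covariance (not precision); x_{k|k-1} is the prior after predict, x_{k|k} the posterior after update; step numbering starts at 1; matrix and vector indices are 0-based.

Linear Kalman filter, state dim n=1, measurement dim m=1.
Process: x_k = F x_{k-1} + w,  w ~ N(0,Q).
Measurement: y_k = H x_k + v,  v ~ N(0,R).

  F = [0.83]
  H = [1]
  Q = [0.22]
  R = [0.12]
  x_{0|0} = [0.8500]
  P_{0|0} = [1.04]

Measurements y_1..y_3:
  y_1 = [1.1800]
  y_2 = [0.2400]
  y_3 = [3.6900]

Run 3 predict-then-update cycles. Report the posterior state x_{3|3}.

x_post = [2.6896]

step 1: x^-=[0.7055]  P^-=[0.9365]  S=[1.0565]  K=[0.8864]  nu=[0.4745]  x^+=[1.1261]  P^+=[0.1064]
step 2: x^-=[0.9347]  P^-=[0.2933]  S=[0.4133]  K=[0.7096]  nu=[-0.6947]  x^+=[0.4417]  P^+=[0.0852]
step 3: x^-=[0.3666]  P^-=[0.2787]  S=[0.3987]  K=[0.6990]  nu=[3.3234]  x^+=[2.6896]  P^+=[0.0839]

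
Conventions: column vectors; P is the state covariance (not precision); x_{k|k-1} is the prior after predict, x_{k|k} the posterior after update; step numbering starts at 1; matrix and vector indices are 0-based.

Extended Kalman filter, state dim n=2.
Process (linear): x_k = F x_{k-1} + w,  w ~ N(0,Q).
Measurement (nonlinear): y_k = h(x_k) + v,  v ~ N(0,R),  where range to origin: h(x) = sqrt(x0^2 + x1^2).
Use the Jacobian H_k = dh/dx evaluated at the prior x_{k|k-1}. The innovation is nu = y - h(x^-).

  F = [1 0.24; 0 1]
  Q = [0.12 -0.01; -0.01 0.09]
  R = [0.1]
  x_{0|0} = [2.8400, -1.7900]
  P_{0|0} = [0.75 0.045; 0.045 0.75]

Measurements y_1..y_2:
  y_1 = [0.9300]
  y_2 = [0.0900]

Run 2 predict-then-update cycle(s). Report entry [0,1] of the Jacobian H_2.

H_jac[0,1] = -0.8560

step 1: x^-=[2.4104, -1.7900]  P^-=[0.9348 0.2150; 0.2150 0.8400]  H_jac=[0.8028 -0.5962]  S=[0.7953]  K=[0.7825; -0.4127]  nu=[-2.0724]  x^+=[0.7888, -0.9348]  P^+=[0.4478 0.4718; 0.4718 0.7046]
step 2: x^-=[0.5644, -0.9348]  P^-=[0.8349 0.6309; 0.6309 0.7946]  H_jac=[0.5169 -0.8560]  S=[0.3470]  K=[-0.3128; -1.0204]  nu=[-1.0020]  x^+=[0.8778, 0.0876]  P^+=[0.8009 0.5202; 0.5202 0.4333]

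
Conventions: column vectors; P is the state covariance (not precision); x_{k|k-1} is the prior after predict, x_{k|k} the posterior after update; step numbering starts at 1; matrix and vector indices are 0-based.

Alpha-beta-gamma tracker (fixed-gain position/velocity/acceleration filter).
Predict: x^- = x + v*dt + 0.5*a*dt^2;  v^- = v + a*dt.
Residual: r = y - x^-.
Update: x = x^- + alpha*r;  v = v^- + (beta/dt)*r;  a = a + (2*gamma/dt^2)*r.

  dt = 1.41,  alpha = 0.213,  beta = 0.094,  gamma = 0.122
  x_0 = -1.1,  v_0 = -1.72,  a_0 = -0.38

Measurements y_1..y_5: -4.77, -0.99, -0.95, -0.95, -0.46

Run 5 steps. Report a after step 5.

a_post = 2.6537

step 1: x_pred=-3.9029  r=-0.8671  x^+=-4.0876  v^+=-2.3136  a^+=-0.4864
step 2: x_pred=-7.8333  r=6.8433  x^+=-6.3757  v^+=-2.5432  a^+=0.3535
step 3: x_pred=-9.6103  r=8.6603  x^+=-7.7656  v^+=-1.4675  a^+=1.4163
step 4: x_pred=-8.4269  r=7.4769  x^+=-6.8343  v^+=1.0280  a^+=2.3340
step 5: x_pred=-3.0647  r=2.6047  x^+=-2.5099  v^+=4.4926  a^+=2.6537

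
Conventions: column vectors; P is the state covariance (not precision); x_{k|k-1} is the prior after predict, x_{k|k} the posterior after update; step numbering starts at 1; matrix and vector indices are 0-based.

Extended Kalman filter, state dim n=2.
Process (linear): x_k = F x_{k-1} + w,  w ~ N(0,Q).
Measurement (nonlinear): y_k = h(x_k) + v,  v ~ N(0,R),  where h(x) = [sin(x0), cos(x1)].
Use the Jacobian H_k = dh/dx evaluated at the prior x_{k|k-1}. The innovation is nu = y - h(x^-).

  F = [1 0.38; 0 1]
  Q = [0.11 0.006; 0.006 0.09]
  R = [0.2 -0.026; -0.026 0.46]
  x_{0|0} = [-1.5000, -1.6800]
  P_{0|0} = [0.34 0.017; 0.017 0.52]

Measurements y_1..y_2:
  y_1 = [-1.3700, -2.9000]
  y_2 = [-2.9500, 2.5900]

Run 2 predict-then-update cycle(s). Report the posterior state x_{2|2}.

x_post = [-1.2190, -2.5440]

step 1: x^-=[-2.1384, -1.6800]  P^-=[0.5380 0.2206; 0.2206 0.6100]  H_jac=[-0.5376 0.0000; 0.0000 0.9940]  S=[0.3555 -0.1439; -0.1439 1.0628]  K=[-0.7724 0.1018; -0.1086 0.5559]  nu=[-0.5268, -2.7910]  x^+=[-2.0155, -3.1742]  P^+=[0.2923 0.0673; 0.0673 0.2601]
step 2: x^-=[-3.2217, -3.1742]  P^-=[0.4910 0.1721; 0.1721 0.3501]  H_jac=[-0.9968 0.0000; 0.0000 -0.0326]  S=[0.6878 -0.0204; -0.0204 0.4604]  K=[-0.7128 -0.0438; -0.2505 -0.0359]  nu=[-3.0300, 3.5895]  x^+=[-1.2190, -2.5440]  P^+=[0.1419 0.0493; 0.0493 0.3067]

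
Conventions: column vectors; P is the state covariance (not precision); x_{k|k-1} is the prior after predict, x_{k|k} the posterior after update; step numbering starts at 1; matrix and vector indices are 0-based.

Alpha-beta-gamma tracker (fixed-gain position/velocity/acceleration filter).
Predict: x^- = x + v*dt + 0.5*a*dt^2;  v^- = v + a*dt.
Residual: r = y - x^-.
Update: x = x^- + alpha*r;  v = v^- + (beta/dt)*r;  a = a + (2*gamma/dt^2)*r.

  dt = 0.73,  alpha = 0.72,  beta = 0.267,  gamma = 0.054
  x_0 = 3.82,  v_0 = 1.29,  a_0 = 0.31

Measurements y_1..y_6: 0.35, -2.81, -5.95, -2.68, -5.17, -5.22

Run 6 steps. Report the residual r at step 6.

resid = 2.7908

step 1: x_pred=4.8443  r=-4.4943  x^+=1.6084  v^+=-0.1275  a^+=-0.6008
step 2: x_pred=1.3552  r=-4.1652  x^+=-1.6437  v^+=-2.0896  a^+=-1.4450
step 3: x_pred=-3.5541  r=-2.3959  x^+=-5.2792  v^+=-4.0207  a^+=-1.9305
step 4: x_pred=-8.7287  r=6.0487  x^+=-4.3736  v^+=-3.2177  a^+=-0.7047
step 5: x_pred=-6.9103  r=1.7403  x^+=-5.6573  v^+=-3.0956  a^+=-0.3520
step 6: x_pred=-8.0108  r=2.7908  x^+=-6.0014  v^+=-2.3318  a^+=0.2136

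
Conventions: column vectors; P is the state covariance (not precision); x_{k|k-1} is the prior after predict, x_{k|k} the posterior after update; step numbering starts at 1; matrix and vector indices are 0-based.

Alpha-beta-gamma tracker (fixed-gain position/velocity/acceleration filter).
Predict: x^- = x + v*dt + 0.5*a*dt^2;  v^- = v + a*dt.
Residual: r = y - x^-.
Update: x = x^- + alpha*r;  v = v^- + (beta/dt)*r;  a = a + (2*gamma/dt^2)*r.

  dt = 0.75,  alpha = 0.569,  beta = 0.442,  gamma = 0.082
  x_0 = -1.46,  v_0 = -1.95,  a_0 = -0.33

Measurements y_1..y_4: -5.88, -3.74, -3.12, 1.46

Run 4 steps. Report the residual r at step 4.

step 1: x_pred=-3.0153  r=-2.8647  x^+=-4.6453  v^+=-3.8858  a^+=-1.1652
step 2: x_pred=-7.8874  r=4.1474  x^+=-5.5275  v^+=-2.3155  a^+=0.0440
step 3: x_pred=-7.2518  r=4.1318  x^+=-4.9008  v^+=0.1525  a^+=1.2486
step 4: x_pred=-4.4353  r=5.8953  x^+=-1.0809  v^+=4.5632  a^+=2.9674

resid = 5.8953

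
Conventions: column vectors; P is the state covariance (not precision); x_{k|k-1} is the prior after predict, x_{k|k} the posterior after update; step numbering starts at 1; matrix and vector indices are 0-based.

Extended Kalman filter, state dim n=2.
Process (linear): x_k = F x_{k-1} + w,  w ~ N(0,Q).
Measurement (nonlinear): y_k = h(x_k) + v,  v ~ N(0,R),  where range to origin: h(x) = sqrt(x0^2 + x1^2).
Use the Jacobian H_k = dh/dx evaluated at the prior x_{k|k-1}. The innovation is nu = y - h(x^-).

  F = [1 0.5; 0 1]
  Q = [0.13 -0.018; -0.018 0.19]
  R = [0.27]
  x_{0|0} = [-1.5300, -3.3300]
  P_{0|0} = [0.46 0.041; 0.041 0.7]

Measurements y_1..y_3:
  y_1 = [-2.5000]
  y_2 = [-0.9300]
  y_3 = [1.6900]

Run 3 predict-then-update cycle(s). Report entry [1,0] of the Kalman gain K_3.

K[1,0] = -0.6707

step 1: x^-=[-3.1950, -3.3300]  P^-=[0.8060 0.3730; 0.3730 0.8900]  H_jac=[-0.6923 -0.7216]  S=[1.4924]  K=[-0.5542; -0.6033]  nu=[-7.1149]  x^+=[0.7484, 0.9627]  P^+=[0.3475 -0.1261; -0.1261 0.3467]
step 2: x^-=[1.2298, 0.9627]  P^-=[0.4382 0.0293; 0.0293 0.5367]  H_jac=[0.7874 0.6164]  S=[0.7740]  K=[0.4690; 0.4572]  nu=[-2.4918]  x^+=[0.0610, -0.1766]  P^+=[0.2679 -0.1367; -0.1367 0.3749]
step 3: x^-=[-0.0273, -0.1766]  P^-=[0.3549 0.0327; 0.0327 0.5649]  H_jac=[-0.1528 -0.9883]  S=[0.8399]  K=[-0.1031; -0.6707]  nu=[1.5113]  x^+=[-0.1831, -1.1902]  P^+=[0.3460 -0.0253; -0.0253 0.1871]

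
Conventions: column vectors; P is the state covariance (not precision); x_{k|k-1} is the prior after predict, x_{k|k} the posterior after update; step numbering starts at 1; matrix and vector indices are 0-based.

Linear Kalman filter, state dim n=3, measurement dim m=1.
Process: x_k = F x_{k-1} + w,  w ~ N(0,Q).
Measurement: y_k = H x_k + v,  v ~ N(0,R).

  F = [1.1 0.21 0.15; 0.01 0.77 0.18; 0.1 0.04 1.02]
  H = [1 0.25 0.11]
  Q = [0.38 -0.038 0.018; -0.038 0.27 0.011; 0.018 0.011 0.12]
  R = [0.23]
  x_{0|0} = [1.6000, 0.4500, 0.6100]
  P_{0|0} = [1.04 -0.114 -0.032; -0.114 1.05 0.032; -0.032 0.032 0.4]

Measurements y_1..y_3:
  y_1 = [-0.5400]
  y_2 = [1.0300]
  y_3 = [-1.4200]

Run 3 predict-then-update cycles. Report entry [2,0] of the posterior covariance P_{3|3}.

step 1: x^-=[1.9460, 0.4723, 0.8002]  P^-=[1.6325 0.0557 0.1657; 0.0557 0.9126 0.1335; 0.1657 0.1335 0.5434]  S=[1.9978]  K=[0.8333; 0.1495; 0.1296]  nu=[-2.6921]  x^+=[-0.2972, 0.0699, 0.4514]  P^+=[0.2454 -0.1930 -0.0500; -0.1930 0.8680 0.0948; -0.0500 0.0948 0.5099]
step 2: x^-=[-0.2445, 0.1321, 0.4335]  P^-=[0.6270 -0.0405 0.0818; -0.0405 0.8243 0.1904; 0.0818 0.1904 0.6503]  S=[0.9246]  K=[0.6769; 0.2017; 0.2173]  nu=[1.1938]  x^+=[0.5636, 0.3729, 0.6930]  P^+=[0.2033 -0.1668 -0.0542; -0.1668 0.7867 0.1498; -0.0542 0.1498 0.6067]
step 3: x^-=[0.8022, 0.4175, 0.7781]  P^-=[0.5889 -0.0216 0.1003; -0.0216 0.7949 0.2511; 0.1003 0.2511 0.7543]  S=[0.9028]  K=[0.6586; 0.2268; 0.2726]  nu=[-2.4122]  x^+=[-0.7863, -0.1295, 0.1206]  P^+=[0.1974 -0.1564 -0.0617; -0.1564 0.7484 0.1953; -0.0617 0.1953 0.6872]

P_post[2,0] = -0.0617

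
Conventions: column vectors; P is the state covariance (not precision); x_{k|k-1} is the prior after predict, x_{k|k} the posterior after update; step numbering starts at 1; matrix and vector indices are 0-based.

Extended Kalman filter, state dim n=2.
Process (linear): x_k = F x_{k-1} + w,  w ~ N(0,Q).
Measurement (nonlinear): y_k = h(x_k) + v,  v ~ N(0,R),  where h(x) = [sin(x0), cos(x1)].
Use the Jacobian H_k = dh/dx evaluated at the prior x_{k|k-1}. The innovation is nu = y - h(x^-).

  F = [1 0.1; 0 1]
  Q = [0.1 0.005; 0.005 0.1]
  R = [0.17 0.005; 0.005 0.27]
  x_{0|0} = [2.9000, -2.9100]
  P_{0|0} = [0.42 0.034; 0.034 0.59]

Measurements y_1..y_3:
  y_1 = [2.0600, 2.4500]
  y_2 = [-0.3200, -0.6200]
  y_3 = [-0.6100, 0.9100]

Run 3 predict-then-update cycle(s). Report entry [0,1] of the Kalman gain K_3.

K[0,1] = 0.0310

step 1: x^-=[2.6090, -2.9100]  P^-=[0.5327 0.0980; 0.0980 0.6900]  H_jac=[-0.8615 0.0000; 0.0000 0.2295]  S=[0.5654 -0.0144; -0.0144 0.3064]  K=[-0.8108 0.0354; -0.1363 0.5106]  nu=[1.5522, 3.4233]  x^+=[1.4715, -1.3738]  P^+=[0.1598 0.0239; 0.0239 0.5976]
step 2: x^-=[1.3341, -1.3738]  P^-=[0.2706 0.0887; 0.0887 0.6976]  H_jac=[0.2345 0.0000; 0.0000 0.9807]  S=[0.1849 0.0254; 0.0254 0.9409]  K=[0.3317 0.0835; 0.0127 0.7268]  nu=[-1.2921, -0.8157]  x^+=[0.8374, -1.9830]  P^+=[0.2423 0.0247; 0.0247 0.2002]
step 3: x^-=[0.6391, -1.9830]  P^-=[0.3492 0.0497; 0.0497 0.3002]  H_jac=[0.8026 0.0000; 0.0000 0.9162]  S=[0.3950 0.0415; 0.0415 0.5220]  K=[0.7064 0.0310; 0.0460 0.5232]  nu=[-1.2065, 1.3106]  x^+=[-0.1725, -1.3527]  P^+=[0.1498 0.0130; 0.0130 0.1544]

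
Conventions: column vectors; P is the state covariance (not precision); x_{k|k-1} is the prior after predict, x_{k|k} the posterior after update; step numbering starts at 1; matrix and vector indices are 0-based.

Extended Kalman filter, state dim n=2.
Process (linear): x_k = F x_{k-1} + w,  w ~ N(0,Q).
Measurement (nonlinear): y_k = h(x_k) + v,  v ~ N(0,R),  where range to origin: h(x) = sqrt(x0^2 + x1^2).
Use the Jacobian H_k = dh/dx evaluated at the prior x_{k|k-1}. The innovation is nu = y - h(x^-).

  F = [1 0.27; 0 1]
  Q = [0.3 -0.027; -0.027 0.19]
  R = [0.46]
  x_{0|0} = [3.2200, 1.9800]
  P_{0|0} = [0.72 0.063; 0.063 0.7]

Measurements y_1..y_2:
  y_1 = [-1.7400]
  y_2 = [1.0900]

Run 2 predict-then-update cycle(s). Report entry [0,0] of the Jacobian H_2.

H_jac[0,0] = -0.4725

step 1: x^-=[3.7546, 1.9800]  P^-=[1.1050 0.2250; 0.2250 0.8900]  H_jac=[0.8845 0.4665]  S=[1.7039]  K=[0.6352; 0.3604]  nu=[-5.9847]  x^+=[-0.0472, -0.1772]  P^+=[0.4174 -0.1652; -0.1652 0.6686]
step 2: x^-=[-0.0950, -0.1772]  P^-=[0.6770 -0.0116; -0.0116 0.8586]  H_jac=[-0.4725 -0.8813]  S=[1.2684]  K=[-0.2441; -0.5923]  nu=[0.8890]  x^+=[-0.3120, -0.7037]  P^+=[0.6014 -0.1950; -0.1950 0.4137]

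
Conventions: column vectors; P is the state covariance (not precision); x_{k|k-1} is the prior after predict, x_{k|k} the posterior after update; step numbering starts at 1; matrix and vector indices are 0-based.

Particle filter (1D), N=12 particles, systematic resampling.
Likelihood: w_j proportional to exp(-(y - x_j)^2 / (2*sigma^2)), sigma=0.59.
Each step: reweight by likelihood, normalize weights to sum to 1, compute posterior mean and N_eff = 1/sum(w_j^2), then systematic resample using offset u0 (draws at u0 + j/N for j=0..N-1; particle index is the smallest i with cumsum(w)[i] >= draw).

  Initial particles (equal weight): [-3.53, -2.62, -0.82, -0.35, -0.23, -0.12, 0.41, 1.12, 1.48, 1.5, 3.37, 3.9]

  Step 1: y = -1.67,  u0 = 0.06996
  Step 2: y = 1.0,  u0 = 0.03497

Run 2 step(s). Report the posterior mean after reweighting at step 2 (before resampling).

step 1: w=[0.0087, 0.3414, 0.4421, 0.1022, 0.0635, 0.0396, 0.0025, 0.0000, 0.0000, 0.0000, 0.0000, 0.0000]  mean=-1.3417  Neff=3.0472  idx=[1, 1, 1, 1, 2, 2, 2, 2, 2, 3, 4, 5]
step 2: w=[0.0000, 0.0000, 0.0000, 0.0000, 0.0217, 0.0217, 0.0217, 0.0217, 0.0217, 0.1849, 0.2884, 0.4180]  mean=-0.2704  Neff=3.3962  idx=[5, 9, 9, 9, 10, 10, 10, 11, 11, 11, 11, 11]

post_mean = -0.2704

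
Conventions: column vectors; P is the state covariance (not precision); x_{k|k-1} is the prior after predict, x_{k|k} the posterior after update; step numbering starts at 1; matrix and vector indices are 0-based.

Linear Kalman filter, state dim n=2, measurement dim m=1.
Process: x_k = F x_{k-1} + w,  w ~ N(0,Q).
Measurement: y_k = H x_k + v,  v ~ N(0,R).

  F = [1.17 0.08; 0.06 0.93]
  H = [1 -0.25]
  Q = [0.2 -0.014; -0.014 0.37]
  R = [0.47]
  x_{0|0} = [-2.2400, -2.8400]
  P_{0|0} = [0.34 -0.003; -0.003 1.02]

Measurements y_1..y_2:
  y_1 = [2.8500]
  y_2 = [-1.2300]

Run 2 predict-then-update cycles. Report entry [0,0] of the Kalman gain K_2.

K[0,0] = 0.5533

step 1: x^-=[-2.8480, -2.7756]  P^-=[0.6714 0.0825; 0.0825 1.2531]  S=[1.1785]  K=[0.5522; -0.1958]  nu=[5.0041]  x^+=[-0.0846, -3.7556]  P^+=[0.3120 0.2099; 0.2099 1.2079]
step 2: x^-=[-0.3995, -3.4978]  P^-=[0.6742 0.3272; 0.3272 1.4393]  S=[1.0705]  K=[0.5533; -0.0305]  nu=[-1.7050]  x^+=[-1.3429, -3.4459]  P^+=[0.3464 0.3452; 0.3452 1.4383]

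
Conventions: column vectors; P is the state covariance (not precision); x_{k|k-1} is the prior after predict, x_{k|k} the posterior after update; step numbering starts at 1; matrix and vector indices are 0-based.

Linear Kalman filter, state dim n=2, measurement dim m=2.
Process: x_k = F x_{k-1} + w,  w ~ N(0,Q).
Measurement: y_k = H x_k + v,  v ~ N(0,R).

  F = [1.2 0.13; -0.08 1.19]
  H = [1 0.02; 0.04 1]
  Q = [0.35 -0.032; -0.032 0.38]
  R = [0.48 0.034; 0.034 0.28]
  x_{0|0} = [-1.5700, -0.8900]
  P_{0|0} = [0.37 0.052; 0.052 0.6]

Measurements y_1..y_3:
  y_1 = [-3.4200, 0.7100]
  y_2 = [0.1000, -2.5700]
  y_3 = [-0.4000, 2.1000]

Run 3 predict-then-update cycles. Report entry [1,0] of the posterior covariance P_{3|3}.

step 1: x^-=[-1.9997, -0.9335]  P^-=[0.9092 0.0990; 0.0990 1.2221]  S=[1.3936 0.1939; 0.1939 1.5115]  K=[0.6530 0.0058; -0.0247 0.8143]  nu=[-1.4016, 1.7235]  x^+=[-2.9050, 0.5047]  P^+=[0.3134 0.0113; 0.0113 0.2267]
step 2: x^-=[-3.4203, 0.8329]  P^-=[0.8087 -0.0110; -0.0110 0.7009]  S=[1.2885 0.0693; 0.0693 0.9813]  K=[0.6286 -0.0227; -0.0362 0.7164]  nu=[3.5037, -3.2661]  x^+=[-1.1437, -1.6337]  P^+=[0.3009 0.0030; 0.0030 0.1992]
step 3: x^-=[-1.5848, -1.8526]  P^-=[0.7876 -0.0258; -0.0258 0.6635]  S=[1.2669 0.0529; 0.0529 0.9427]  K=[0.6225 -0.0289; -0.0394 0.7049]  nu=[1.2219, 4.0160]  x^+=[-0.9404, 0.9304]  P^+=[0.2978 0.0012; 0.0012 0.1960]

P_post[1,0] = 0.0012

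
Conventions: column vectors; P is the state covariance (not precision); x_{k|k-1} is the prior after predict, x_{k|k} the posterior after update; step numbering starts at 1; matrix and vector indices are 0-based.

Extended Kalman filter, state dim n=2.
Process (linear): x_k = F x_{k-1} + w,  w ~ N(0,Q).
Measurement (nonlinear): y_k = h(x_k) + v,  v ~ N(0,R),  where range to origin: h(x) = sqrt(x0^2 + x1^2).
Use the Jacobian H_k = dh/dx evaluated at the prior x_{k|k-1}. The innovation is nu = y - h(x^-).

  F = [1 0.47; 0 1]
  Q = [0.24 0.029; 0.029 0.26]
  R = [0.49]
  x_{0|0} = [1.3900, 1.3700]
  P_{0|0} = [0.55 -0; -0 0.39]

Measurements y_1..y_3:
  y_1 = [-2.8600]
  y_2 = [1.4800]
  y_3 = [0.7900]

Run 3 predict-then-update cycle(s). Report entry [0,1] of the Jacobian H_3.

H_jac[0,1] = -0.3517

step 1: x^-=[2.0339, 1.3700]  P^-=[0.8762 0.2123; 0.2123 0.6500]  H_jac=[0.8294 0.5587]  S=[1.4923]  K=[0.5664; 0.3613]  nu=[-5.3123]  x^+=[-0.9751, -0.5495]  P^+=[0.3974 -0.0931; -0.0931 0.4552]
step 2: x^-=[-1.2334, -0.5495]  P^-=[0.6504 0.1498; 0.1498 0.7152]  H_jac=[-0.9134 -0.4070]  S=[1.2625]  K=[-0.5189; -0.3389]  nu=[0.1298]  x^+=[-1.3007, -0.5935]  P^+=[0.3105 -0.0722; -0.0722 0.5702]
step 3: x^-=[-1.5796, -0.5935]  P^-=[0.6086 0.2248; 0.2248 0.8302]  H_jac=[-0.9361 -0.3517]  S=[1.2740]  K=[-0.5092; -0.3943]  nu=[-0.8974]  x^+=[-1.1226, -0.2396]  P^+=[0.2782 -0.0311; -0.0311 0.6321]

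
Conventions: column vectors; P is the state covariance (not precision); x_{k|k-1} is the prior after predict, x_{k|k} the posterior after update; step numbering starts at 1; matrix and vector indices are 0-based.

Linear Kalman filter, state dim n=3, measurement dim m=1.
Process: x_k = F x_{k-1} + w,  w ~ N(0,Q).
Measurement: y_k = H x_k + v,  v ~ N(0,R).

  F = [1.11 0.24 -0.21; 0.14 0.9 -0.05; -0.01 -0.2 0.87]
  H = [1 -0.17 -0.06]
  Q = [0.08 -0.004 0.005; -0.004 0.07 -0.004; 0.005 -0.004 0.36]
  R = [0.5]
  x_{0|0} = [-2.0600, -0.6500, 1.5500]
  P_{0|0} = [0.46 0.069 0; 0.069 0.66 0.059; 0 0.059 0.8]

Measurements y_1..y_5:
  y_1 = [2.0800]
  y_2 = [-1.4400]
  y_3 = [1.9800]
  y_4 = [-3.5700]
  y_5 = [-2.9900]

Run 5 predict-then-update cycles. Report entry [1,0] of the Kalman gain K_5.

K[1,0] = 0.2930

step 1: x^-=[-2.7681, -0.9509, 1.4991]  P^-=[0.7509 0.2778 -0.1786; 0.2778 0.6277 -0.1140; -0.1786 -0.1140 0.9717]  S=[1.1972]  K=[0.5967; 0.1487; -0.1817]  nu=[4.7764]  x^+=[0.0820, -0.2409, 0.6311]  P^+=[0.3246 0.1716 -0.0488; 0.1716 0.6012 -0.0817; -0.0488 -0.0817 0.9322]
step 2: x^-=[-0.0993, -0.2368, 0.5964]  P^-=[0.6781 0.3839 -0.3040; 0.3839 0.6170 -0.2303; -0.3040 -0.2303 1.1196]  S=[1.1012]  K=[0.5731; 0.2659; -0.3015]  nu=[-1.3452]  x^+=[-0.8702, -0.5945, 1.0020]  P^+=[0.3165 0.2161 -0.1137; 0.2161 0.5391 -0.1420; -0.1137 -0.1420 1.0195]
step 3: x^-=[-1.3190, -0.7070, 0.9994]  P^-=[0.7284 0.4337 -0.4048; 0.4337 0.5843 -0.2804; -0.4048 -0.2804 1.2055]  S=[1.1450]  K=[0.5930; 0.3067; -0.3751]  nu=[3.2388]  x^+=[0.6014, 0.2863, -0.2155]  P^+=[0.3258 0.2254 -0.1502; 0.2254 0.4766 -0.1486; -0.1502 -0.1486 1.0444]
step 4: x^-=[0.7816, 0.3526, -0.2508]  P^-=[0.7600 0.4359 -0.4455; 0.4359 0.5373 -0.2802; -0.4455 -0.2802 1.2249]  S=[1.1795]  K=[0.6042; 0.3064; -0.3996]  nu=[-4.3067]  x^+=[-1.8205, -0.9670, 1.4703]  P^+=[0.3294 0.2176 -0.1607; 0.2176 0.4266 -0.1358; -0.1607 -0.1358 1.0365]
step 5: x^-=[-2.5616, -1.1987, 1.4907]  P^-=[0.7607 0.4158 -0.4469; 0.4158 0.4939 -0.2617; -0.4469 -0.2617 1.2126]  S=[1.1863]  K=[0.6043; 0.2930; -0.4006]  nu=[-0.5427]  x^+=[-2.8896, -1.3577, 1.7081]  P^+=[0.3275 0.2058 -0.1598; 0.2058 0.3920 -0.1225; -0.1598 -0.1225 1.0222]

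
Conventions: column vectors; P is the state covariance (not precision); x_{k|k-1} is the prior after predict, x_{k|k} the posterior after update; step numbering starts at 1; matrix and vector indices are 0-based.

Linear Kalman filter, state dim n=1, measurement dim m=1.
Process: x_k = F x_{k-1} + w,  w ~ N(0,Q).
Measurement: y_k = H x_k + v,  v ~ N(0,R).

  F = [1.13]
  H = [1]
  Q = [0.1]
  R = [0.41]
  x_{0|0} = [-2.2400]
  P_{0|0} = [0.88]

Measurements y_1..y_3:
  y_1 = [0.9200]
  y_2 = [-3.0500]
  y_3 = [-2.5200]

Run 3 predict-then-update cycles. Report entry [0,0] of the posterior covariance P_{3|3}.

P_post[0,0] = 0.1987

step 1: x^-=[-2.5312]  P^-=[1.2237]  S=[1.6337]  K=[0.7490]  nu=[3.4512]  x^+=[0.0539]  P^+=[0.3071]
step 2: x^-=[0.0609]  P^-=[0.4921]  S=[0.9021]  K=[0.5455]  nu=[-3.1109]  x^+=[-1.6362]  P^+=[0.2237]
step 3: x^-=[-1.8489]  P^-=[0.3856]  S=[0.7956]  K=[0.4847]  nu=[-0.6711]  x^+=[-2.1742]  P^+=[0.1987]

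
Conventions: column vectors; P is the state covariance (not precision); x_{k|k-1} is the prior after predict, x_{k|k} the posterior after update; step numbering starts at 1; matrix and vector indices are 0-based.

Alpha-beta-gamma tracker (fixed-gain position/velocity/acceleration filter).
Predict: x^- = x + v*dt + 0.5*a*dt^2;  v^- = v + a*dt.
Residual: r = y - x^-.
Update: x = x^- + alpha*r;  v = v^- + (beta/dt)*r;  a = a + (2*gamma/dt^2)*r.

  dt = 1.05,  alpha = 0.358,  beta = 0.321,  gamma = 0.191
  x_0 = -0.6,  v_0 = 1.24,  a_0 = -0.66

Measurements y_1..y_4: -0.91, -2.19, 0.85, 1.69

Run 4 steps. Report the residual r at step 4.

resid = 5.7346

step 1: x_pred=0.3382  r=-1.2482  x^+=-0.1087  v^+=0.1654  a^+=-1.0925
step 2: x_pred=-0.5372  r=-1.6528  x^+=-1.1289  v^+=-1.4870  a^+=-1.6651
step 3: x_pred=-3.6081  r=4.4581  x^+=-2.0121  v^+=-1.8724  a^+=-0.1205
step 4: x_pred=-4.0446  r=5.7346  x^+=-1.9916  v^+=-0.2458  a^+=1.8665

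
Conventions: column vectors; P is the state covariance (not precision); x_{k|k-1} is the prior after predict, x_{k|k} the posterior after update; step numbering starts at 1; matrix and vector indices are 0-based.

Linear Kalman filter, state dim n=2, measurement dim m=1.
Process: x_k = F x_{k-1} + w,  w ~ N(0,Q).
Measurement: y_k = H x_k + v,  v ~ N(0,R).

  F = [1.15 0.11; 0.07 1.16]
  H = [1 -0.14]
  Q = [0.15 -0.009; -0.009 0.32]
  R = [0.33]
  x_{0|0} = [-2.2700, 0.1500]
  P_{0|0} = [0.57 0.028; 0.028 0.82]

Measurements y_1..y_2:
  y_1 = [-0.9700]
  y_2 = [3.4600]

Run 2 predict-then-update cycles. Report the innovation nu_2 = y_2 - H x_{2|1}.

step 1: x^-=[-2.5940, 0.0151]  P^-=[0.9208 0.1791; 0.1791 1.4307]  S=[1.2287]  K=[0.7290; -0.0173]  nu=[1.6261]  x^+=[-1.4085, -0.0130]  P^+=[0.2678 0.1946; 0.1946 1.4304]
step 2: x^-=[-1.6213, -0.1137]  P^-=[0.5707 0.4561; 0.4561 2.2776]  S=[0.8176]  K=[0.6199; 0.1678]  nu=[5.0653]  x^+=[1.5187, 0.7366]  P^+=[0.2565 0.3710; 0.3710 2.2546]

innov = [5.0653]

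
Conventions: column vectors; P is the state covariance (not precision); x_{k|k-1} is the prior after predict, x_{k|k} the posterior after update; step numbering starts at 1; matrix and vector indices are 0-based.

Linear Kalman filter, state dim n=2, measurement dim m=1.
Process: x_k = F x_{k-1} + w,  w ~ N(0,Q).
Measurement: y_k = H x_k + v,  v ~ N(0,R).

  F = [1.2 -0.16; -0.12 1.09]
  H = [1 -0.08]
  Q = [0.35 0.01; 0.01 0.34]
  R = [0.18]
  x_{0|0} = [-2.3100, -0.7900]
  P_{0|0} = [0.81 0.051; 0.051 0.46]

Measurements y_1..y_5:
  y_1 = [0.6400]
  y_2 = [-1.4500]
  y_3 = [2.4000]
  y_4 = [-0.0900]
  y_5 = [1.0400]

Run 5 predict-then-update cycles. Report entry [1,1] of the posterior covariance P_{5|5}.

P_post[1,1] = 2.5904

step 1: x^-=[-2.6456, -0.5839]  P^-=[1.5086 -0.1192; -0.1192 0.8848]  S=[1.7133]  K=[0.8861; -0.1109]  nu=[3.2389]  x^+=[0.2243, -0.9430]  P^+=[0.1634 0.0491; 0.0491 0.8638]
step 2: x^-=[0.4200, -1.0548]  P^-=[0.5886 -0.0990; -0.0990 1.3558]  S=[0.7931]  K=[0.7521; -0.2615]  nu=[-1.9544]  x^+=[-1.0499, -0.5437]  P^+=[0.1399 0.0570; 0.0570 1.3015]
step 3: x^-=[-1.1729, -0.4666]  P^-=[0.5629 -0.1614; -0.1614 1.8734]  S=[0.7808]  K=[0.7376; -0.3987]  nu=[3.5356]  x^+=[1.4348, -1.8763]  P^+=[0.1382 0.0682; 0.0682 1.7493]
step 4: x^-=[2.0219, -2.2173]  P^-=[0.5676 -0.2245; -0.2245 2.4025]  S=[0.7989]  K=[0.7330; -0.5216]  nu=[-2.2893]  x^+=[0.3439, -1.0233]  P^+=[0.1384 0.0809; 0.0809 2.1852]
step 5: x^-=[0.5764, -1.1567]  P^-=[0.5742 -0.2836; -0.2836 2.9170]  S=[0.8182]  K=[0.7295; -0.6318]  nu=[0.3710]  x^+=[0.8471, -1.3911]  P^+=[0.1388 0.0935; 0.0935 2.5904]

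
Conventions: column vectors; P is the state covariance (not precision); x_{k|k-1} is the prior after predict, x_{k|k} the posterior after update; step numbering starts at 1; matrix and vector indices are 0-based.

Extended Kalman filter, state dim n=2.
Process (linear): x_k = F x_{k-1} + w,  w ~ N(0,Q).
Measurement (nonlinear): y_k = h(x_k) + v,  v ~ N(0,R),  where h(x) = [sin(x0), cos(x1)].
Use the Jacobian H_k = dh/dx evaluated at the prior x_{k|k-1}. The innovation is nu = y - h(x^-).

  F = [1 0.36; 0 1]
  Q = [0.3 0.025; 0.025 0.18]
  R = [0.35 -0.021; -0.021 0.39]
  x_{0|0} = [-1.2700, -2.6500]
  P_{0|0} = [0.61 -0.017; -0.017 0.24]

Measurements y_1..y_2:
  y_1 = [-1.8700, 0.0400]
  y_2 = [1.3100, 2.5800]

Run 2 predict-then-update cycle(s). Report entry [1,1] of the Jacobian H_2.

H_jac[1,1] = 0.7976

step 1: x^-=[-2.2240, -2.6500]  P^-=[0.9289 0.0944; 0.0944 0.4200]  H_jac=[-0.6077 0.0000; 0.0000 0.4720]  S=[0.6931 -0.0481; -0.0481 0.4836]  K=[-0.8137 0.0112; -0.0547 0.4045]  nu=[-1.0759, 0.9216]  x^+=[-1.3382, -2.2183]  P^+=[0.4690 0.0455; 0.0455 0.3367]
step 2: x^-=[-2.1368, -2.2183]  P^-=[0.8454 0.1917; 0.1917 0.5167]  H_jac=[-0.5363 0.0000; 0.0000 0.7976]  S=[0.5931 -0.1030; -0.1030 0.7187]  K=[-0.7460 0.1058; -0.0756 0.5626]  nu=[2.1541, 3.1832]  x^+=[-3.4068, -0.5905]  P^+=[0.4910 0.0714; 0.0714 0.2771]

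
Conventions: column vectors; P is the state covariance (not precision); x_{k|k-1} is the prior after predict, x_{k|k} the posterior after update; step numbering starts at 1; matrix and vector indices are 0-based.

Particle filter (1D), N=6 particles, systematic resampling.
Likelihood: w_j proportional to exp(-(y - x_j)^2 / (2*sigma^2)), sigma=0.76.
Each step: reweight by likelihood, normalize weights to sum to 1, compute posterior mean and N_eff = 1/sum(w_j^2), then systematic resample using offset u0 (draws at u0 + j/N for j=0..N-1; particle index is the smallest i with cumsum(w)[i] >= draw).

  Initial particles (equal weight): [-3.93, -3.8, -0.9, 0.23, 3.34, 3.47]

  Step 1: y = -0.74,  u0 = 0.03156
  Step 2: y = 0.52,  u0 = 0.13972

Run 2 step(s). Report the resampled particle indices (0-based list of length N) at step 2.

step 1: w=[0.0001, 0.0002, 0.6881, 0.3116, 0.0000, 0.0000]  mean=-0.5489  Neff=1.7526  idx=[2, 2, 2, 2, 3, 3]
step 2: w=[0.0682, 0.0682, 0.0682, 0.0682, 0.3635, 0.3635]  mean=-0.0785  Neff=3.5347  idx=[2, 4, 4, 5, 5, 5]

resampled_idx = [2, 4, 4, 5, 5, 5]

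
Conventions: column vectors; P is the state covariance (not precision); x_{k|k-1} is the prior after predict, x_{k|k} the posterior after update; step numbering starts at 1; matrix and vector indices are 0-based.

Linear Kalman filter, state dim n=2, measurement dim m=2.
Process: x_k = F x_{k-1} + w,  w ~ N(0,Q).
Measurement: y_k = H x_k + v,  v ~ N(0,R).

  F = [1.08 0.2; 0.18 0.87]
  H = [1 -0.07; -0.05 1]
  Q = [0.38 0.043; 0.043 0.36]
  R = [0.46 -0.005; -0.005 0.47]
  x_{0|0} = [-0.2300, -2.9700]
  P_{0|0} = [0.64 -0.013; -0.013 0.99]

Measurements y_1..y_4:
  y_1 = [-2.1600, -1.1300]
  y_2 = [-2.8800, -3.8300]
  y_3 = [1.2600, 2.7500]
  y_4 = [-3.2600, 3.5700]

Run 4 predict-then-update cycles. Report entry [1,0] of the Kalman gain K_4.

step 1: x^-=[-0.8424, -2.6253]  P^-=[1.1605 0.3270; 0.3270 1.1260]  S=[1.5802 0.1863; 0.1863 1.5662]  K=[0.7096 0.0873; 0.0746 0.6996]  nu=[-1.5014, 1.4532]  x^+=[-1.7809, -1.7206]  P^+=[0.3298 0.0540; 0.0540 0.3312]
step 2: x^-=[-2.2675, -1.8175]  P^-=[0.8012 0.2174; 0.2174 0.6382]  S=[1.2339 0.1284; 0.1284 1.0885]  K=[0.6277 0.0889; 0.0810 0.5668]  nu=[-0.7398, -2.1259]  x^+=[-2.9207, -3.0823]  P^+=[0.2920 0.0532; 0.0532 0.2687]
step 3: x^-=[-3.7709, -3.2074]  P^-=[0.7544 0.1984; 0.1984 0.5895]  S=[1.1895 0.1152; 0.1152 1.0415]  K=[0.6142 0.0864; 0.0791 0.5477]  nu=[4.8064, 5.7688]  x^+=[-0.3205, 0.3325]  P^+=[0.2857 0.0518; 0.0518 0.2596]
step 4: x^-=[-0.2796, 0.2316]  P^-=[0.7460 0.1943; 0.1943 0.5820]  S=[1.1817 0.1119; 0.1119 1.0344]  K=[0.6117 0.0856; 0.0783 0.5448]  nu=[-2.9642, 3.3244]  x^+=[-1.8084, 1.8104]  P^+=[0.2846 0.0514; 0.0514 0.2582]

K[1,0] = 0.0783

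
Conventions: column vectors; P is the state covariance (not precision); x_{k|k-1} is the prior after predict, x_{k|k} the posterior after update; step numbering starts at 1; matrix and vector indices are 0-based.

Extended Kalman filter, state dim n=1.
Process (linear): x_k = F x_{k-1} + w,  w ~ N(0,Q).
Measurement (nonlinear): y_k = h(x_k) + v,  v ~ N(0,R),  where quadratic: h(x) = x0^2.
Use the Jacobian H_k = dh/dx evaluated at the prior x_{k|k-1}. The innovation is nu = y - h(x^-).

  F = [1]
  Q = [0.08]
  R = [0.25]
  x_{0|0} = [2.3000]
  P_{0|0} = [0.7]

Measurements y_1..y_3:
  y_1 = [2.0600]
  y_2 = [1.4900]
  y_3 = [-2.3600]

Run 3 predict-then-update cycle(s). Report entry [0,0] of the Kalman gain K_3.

K[0,0] = 0.2763

step 1: x^-=[2.3000]  P^-=[0.7800]  H_jac=[4.6000]  S=[16.7548]  K=[0.2141]  nu=[-3.2300]  x^+=[1.6083]  P^+=[0.0116]
step 2: x^-=[1.6083]  P^-=[0.0916]  H_jac=[3.2166]  S=[1.1981]  K=[0.2460]  nu=[-1.0966]  x^+=[1.3385]  P^+=[0.0191]
step 3: x^-=[1.3385]  P^-=[0.0991]  H_jac=[2.6770]  S=[0.9603]  K=[0.2763]  nu=[-4.1516]  x^+=[0.1914]  P^+=[0.0258]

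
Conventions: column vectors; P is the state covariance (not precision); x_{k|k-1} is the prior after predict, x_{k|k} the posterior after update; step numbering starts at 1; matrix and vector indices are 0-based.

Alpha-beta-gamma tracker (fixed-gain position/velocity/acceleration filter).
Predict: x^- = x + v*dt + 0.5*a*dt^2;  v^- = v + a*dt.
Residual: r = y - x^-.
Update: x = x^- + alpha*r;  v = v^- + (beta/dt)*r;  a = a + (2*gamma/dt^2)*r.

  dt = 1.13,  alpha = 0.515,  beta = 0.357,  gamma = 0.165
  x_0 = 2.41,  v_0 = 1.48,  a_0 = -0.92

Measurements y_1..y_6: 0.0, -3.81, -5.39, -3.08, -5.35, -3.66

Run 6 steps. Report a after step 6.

a_post = 4.3156

step 1: x_pred=3.4950  r=-3.4950  x^+=1.6951  v^+=-0.6638  a^+=-1.8232
step 2: x_pred=-0.2190  r=-3.5910  x^+=-2.0684  v^+=-3.8585  a^+=-2.7513
step 3: x_pred=-8.1851  r=2.7951  x^+=-6.7456  v^+=-6.0844  a^+=-2.0289
step 4: x_pred=-14.9164  r=11.8364  x^+=-8.8207  v^+=-4.6377  a^+=1.0301
step 5: x_pred=-13.4036  r=8.0536  x^+=-9.2560  v^+=-0.9293  a^+=3.1114
step 6: x_pred=-8.3197  r=4.6597  x^+=-5.9199  v^+=4.0587  a^+=4.3156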